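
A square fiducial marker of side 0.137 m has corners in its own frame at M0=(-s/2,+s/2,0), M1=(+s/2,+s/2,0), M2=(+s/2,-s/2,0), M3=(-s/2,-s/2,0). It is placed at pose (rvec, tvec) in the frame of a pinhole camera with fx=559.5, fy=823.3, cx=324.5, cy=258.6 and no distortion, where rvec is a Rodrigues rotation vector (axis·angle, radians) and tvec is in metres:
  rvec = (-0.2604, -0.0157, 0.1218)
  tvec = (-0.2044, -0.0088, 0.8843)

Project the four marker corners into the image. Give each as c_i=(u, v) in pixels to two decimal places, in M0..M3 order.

c0=(143.43, 304.69) c1=(231.21, 320.59) c2=(244.90, 198.24) c3=(160.55, 182.97)

Intrinsics K: fx=559.5, fy=823.3, cx=324.5, cy=258.6
Marker side s = 0.137 m; corners in marker frame (Z=0):
  M0 = (-0.0685, +0.0685, 0)
  M1 = (+0.0685, +0.0685, 0)
  M2 = (+0.0685, -0.0685, 0)
  M3 = (-0.0685, -0.0685, 0)
rvec = (-0.2604, -0.0157, 0.1218), |rvec| = θ = 0.28791 rad = 16.496°
Rodrigues: sinθ=0.28395, 1−cosθ=0.04116; R = I + sinθ·[k]× + (1−cosθ)·[k]×²:
    [+0.99251 -0.11809 -0.03123]
    [+0.12215 +0.95896 +0.25587]
    [-0.00027 -0.25777 +0.96621]
t = (-0.2044, -0.0088, 0.8843) m
M0: Pc = R·M0+t = (-0.28048, +0.04852, +0.86666); u = 559.5·(-0.28048)/0.86666 + 324.5 = 143.4297, v = 823.3·(+0.04852)/0.86666 + 258.6 = 304.6937
M1: Pc = R·M1+t = (-0.14450, +0.06526, +0.86662); u = 559.5·(-0.14450)/0.86662 + 324.5 = 231.2080, v = 823.3·(+0.06526)/0.86662 + 258.6 = 320.5942
M2: Pc = R·M2+t = (-0.12832, -0.06612, +0.90194); u = 559.5·(-0.12832)/0.90194 + 324.5 = 244.8970, v = 823.3·(-0.06612)/0.90194 + 258.6 = 198.2436
M3: Pc = R·M3+t = (-0.26430, -0.08286, +0.90198); u = 559.5·(-0.26430)/0.90198 + 324.5 = 160.5548, v = 823.3·(-0.08286)/0.90198 + 258.6 = 182.9707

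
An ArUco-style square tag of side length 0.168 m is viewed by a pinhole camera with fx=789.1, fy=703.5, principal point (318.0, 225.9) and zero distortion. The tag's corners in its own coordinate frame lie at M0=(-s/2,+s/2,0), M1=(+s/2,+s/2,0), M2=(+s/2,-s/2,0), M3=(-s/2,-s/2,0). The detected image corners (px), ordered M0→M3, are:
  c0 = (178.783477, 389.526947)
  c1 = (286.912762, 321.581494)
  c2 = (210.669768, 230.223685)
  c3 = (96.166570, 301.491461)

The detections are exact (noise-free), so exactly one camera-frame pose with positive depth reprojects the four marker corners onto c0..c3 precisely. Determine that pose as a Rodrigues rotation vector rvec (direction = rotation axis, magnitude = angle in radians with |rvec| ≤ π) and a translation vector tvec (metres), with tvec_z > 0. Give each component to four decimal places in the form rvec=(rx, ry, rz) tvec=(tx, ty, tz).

Intrinsics K: fx=789.1, fy=703.5, cx=318.0, cy=225.9
Marker side s = 0.168 m; corners in marker frame (Z=0):
  M0 = (-0.0840, +0.0840, 0)
  M1 = (+0.0840, +0.0840, 0)
  M2 = (+0.0840, -0.0840, 0)
  M3 = (-0.0840, -0.0840, 0)
Detected image corners:
  c0 = (178.783477, 389.526947) px
  c1 = (286.912762, 321.581494) px
  c2 = (210.669768, 230.223685) px
  c3 = (96.166570, 301.491461) px
Planar DLT: solve 8×8 A·h = b for H (H[2,2]=1):
  H  [+667.55741 +534.67353 +194.33519]
  H  [-405.25623 +633.54907 +311.83091]
  H  [+0.02833 +0.32061 +1.00000]
B = K⁻¹H; ‖b₁‖=1.019653, ‖b₂‖=1.019653; λ = 2/(‖b₁‖+‖b₂‖) = 0.980726, sign → tz>0 ⇒ λ=+0.980726
r₁ = λ·B[:,0] = (+0.81847,-0.57388,+0.02778); r₂ = λ·B[:,1] = (+0.53780,+0.78224,+0.31444)
r₃ = r₁×r₂ = (-0.20218,-0.24241,+0.94887); SVD([r₁ r₂ r₃]) → R = UVᵀ:
  R  [+0.81847 +0.53780 -0.20218]
  R  [-0.57388 +0.78224 -0.24241]
  R  [+0.02778 +0.31444 +0.94887]
t = (-0.15370, +0.11979, +0.98073) m
tr R = 2.549585; θ = arccos((tr R − 1)/2) = 0.684410 rad = 39.214°
axis k = ((R−Rᵀ)₃₂, (R−Rᵀ)₁₃, (R−Rᵀ)₂₁) / (2 sinθ) = (+0.440394, -0.181873, -0.879190)
rvec = θ·k = (+0.301410, -0.124476, -0.601726)

rvec=(0.3014, -0.1245, -0.6017) tvec=(-0.1537, 0.1198, 0.9807)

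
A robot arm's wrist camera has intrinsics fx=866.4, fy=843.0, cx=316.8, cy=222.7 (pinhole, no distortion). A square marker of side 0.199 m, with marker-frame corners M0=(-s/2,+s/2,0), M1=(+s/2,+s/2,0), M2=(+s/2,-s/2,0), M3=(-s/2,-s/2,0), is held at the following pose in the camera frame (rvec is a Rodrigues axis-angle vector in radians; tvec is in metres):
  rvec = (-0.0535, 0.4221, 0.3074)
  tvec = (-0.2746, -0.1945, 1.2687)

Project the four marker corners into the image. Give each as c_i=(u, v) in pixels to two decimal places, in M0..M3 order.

c0=(58.27, 140.49) c1=(162.66, 173.57) c2=(205.16, 43.21) c3=(97.91, 18.21)

Intrinsics K: fx=866.4, fy=843.0, cx=316.8, cy=222.7
Marker side s = 0.199 m; corners in marker frame (Z=0):
  M0 = (-0.0995, +0.0995, 0)
  M1 = (+0.0995, +0.0995, 0)
  M2 = (+0.0995, -0.0995, 0)
  M3 = (-0.0995, -0.0995, 0)
rvec = (-0.0535, 0.4221, 0.3074), |rvec| = θ = 0.52491 rad = 30.075°
Rodrigues: sinθ=0.50113, 1−cosθ=0.13463; R = I + sinθ·[k]× + (1−cosθ)·[k]×²:
    [+0.86677 -0.30451 +0.39495]
    [+0.28244 +0.95243 +0.11448]
    [-0.41102 +0.01232 +0.91154]
t = (-0.2746, -0.1945, 1.2687) m
M0: Pc = R·M0+t = (-0.39114, -0.12784, +1.31082); u = 866.4·(-0.39114)/1.31082 + 316.8 = 58.2708, v = 843.0·(-0.12784)/1.31082 + 222.7 = 140.4874
M1: Pc = R·M1+t = (-0.21866, -0.07163, +1.22903); u = 866.4·(-0.21866)/1.22903 + 316.8 = 162.6598, v = 843.0·(-0.07163)/1.22903 + 222.7 = 173.5683
M2: Pc = R·M2+t = (-0.15806, -0.26116, +1.22658); u = 866.4·(-0.15806)/1.22658 + 316.8 = 205.1552, v = 843.0·(-0.26116)/1.22658 + 222.7 = 43.2079
M3: Pc = R·M3+t = (-0.33054, -0.31737, +1.30837); u = 866.4·(-0.33054)/1.30837 + 316.8 = 97.9139, v = 843.0·(-0.31737)/1.30837 + 222.7 = 18.2145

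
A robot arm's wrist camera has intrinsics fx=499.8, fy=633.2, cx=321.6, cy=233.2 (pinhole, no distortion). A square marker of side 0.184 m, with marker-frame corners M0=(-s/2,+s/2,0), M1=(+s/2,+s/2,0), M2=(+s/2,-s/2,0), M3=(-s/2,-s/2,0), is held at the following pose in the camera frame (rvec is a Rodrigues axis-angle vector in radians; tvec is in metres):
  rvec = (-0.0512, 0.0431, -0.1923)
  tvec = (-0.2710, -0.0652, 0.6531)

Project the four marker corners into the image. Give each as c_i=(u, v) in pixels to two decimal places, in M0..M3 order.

Intrinsics K: fx=499.8, fy=633.2, cx=321.6, cy=233.2
Marker side s = 0.184 m; corners in marker frame (Z=0):
  M0 = (-0.0920, +0.0920, 0)
  M1 = (+0.0920, +0.0920, 0)
  M2 = (+0.0920, -0.0920, 0)
  M3 = (-0.0920, -0.0920, 0)
rvec = (-0.0512, 0.0431, -0.1923), |rvec| = θ = 0.20361 rad = 11.666°
Rodrigues: sinθ=0.20221, 1−cosθ=0.02066; R = I + sinθ·[k]× + (1−cosθ)·[k]×²:
    [+0.98065 +0.18987 +0.04771]
    [-0.19207 +0.98027 +0.04672]
    [-0.03790 -0.05498 +0.99777]
t = (-0.2710, -0.0652, 0.6531) m
M0: Pc = R·M0+t = (-0.34375, +0.04266, +0.65153); u = 499.8·(-0.34375)/0.65153 + 321.6 = 57.9019, v = 633.2·(+0.04266)/0.65153 + 233.2 = 274.6554
M1: Pc = R·M1+t = (-0.16331, +0.00731, +0.64456); u = 499.8·(-0.16331)/0.64456 + 321.6 = 194.9650, v = 633.2·(+0.00731)/0.64456 + 233.2 = 240.3850
M2: Pc = R·M2+t = (-0.19825, -0.17306, +0.65467); u = 499.8·(-0.19825)/0.65467 + 321.6 = 170.2496, v = 633.2·(-0.17306)/0.65467 + 233.2 = 65.8203
M3: Pc = R·M3+t = (-0.37869, -0.13771, +0.66164); u = 499.8·(-0.37869)/0.66164 + 321.6 = 35.5425, v = 633.2·(-0.13771)/0.66164 + 233.2 = 101.4065

c0=(57.90, 274.66) c1=(194.97, 240.39) c2=(170.25, 65.82) c3=(35.54, 101.41)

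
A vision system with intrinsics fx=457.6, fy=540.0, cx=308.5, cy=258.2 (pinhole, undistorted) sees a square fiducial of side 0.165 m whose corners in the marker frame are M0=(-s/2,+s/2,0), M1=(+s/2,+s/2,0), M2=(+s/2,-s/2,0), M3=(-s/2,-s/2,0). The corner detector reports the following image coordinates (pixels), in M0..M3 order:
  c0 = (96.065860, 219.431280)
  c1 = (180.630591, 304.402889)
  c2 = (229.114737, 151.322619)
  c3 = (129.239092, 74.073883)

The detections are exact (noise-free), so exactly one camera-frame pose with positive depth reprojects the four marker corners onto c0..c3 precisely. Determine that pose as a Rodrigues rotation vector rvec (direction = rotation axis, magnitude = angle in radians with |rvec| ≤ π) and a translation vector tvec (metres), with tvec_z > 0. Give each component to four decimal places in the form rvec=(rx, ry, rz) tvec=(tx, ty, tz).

rvec=(0.2779, 0.4800, 0.5157) tvec=(-0.1776, -0.0675, 0.5293)

Intrinsics K: fx=457.6, fy=540.0, cx=308.5, cy=258.2
Marker side s = 0.165 m; corners in marker frame (Z=0):
  M0 = (-0.0825, +0.0825, 0)
  M1 = (+0.0825, +0.0825, 0)
  M2 = (+0.0825, -0.0825, 0)
  M3 = (-0.0825, -0.0825, 0)
Detected image corners:
  c0 = (96.065860, 219.431280) px
  c1 = (180.630591, 304.402889) px
  c2 = (229.114737, 151.322619) px
  c3 = (129.239092, 74.073883) px
Planar DLT: solve 8×8 A·h = b for H (H[2,2]=1):
  H  [+446.10426 -133.79988 +154.94635]
  H  [+362.99550 +1033.96477 +189.28994]
  H  [-0.69368 +0.69910 +1.00000]
B = K⁻¹H; ‖b₁‖=1.889417, ‖b₂‖=1.889417; λ = 2/(‖b₁‖+‖b₂‖) = 0.529264, sign → tz>0 ⇒ λ=+0.529264
r₁ = λ·B[:,0] = (+0.76348,+0.53132,-0.36714); r₂ = λ·B[:,1] = (-0.40420,+0.83649,+0.37001)
r₃ = r₁×r₂ = (+0.50370,-0.13410,+0.85341); SVD([r₁ r₂ r₃]) → R = UVᵀ:
  R  [+0.76348 -0.40420 +0.50370]
  R  [+0.53132 +0.83649 -0.13410]
  R  [-0.36714 +0.37001 +0.85341]
t = (-0.17760, -0.06754, +0.52926) m
tr R = 2.453375; θ = arccos((tr R − 1)/2) = 0.757309 rad = 43.391°
axis k = ((R−Rᵀ)₃₂, (R−Rᵀ)₁₃, (R−Rᵀ)₂₁) / (2 sinθ) = (+0.366907, +0.633829, +0.680911)
rvec = θ·k = (+0.277862, +0.480004, +0.515660)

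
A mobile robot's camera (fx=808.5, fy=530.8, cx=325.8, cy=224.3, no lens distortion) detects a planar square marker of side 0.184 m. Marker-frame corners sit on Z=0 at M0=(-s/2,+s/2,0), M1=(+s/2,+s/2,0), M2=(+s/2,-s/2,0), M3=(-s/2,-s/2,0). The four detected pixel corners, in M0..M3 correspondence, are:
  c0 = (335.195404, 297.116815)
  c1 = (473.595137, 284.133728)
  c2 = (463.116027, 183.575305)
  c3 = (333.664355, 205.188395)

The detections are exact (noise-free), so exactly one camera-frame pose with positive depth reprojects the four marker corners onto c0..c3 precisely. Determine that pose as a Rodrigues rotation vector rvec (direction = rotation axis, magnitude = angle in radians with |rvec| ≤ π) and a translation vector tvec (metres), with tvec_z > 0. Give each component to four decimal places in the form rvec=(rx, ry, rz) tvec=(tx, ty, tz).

rvec=(-0.3230, 0.5950, -0.1076) tvec=(0.0867, 0.0314, 0.9719)

Intrinsics K: fx=808.5, fy=530.8, cx=325.8, cy=224.3
Marker side s = 0.184 m; corners in marker frame (Z=0):
  M0 = (-0.0920, +0.0920, 0)
  M1 = (+0.0920, +0.0920, 0)
  M2 = (+0.0920, -0.0920, 0)
  M3 = (-0.0920, -0.0920, 0)
Detected image corners:
  c0 = (335.195404, 297.116815) px
  c1 = (473.595137, 284.133728) px
  c2 = (463.116027, 183.575305) px
  c3 = (333.664355, 205.188395) px
Planar DLT: solve 8×8 A·h = b for H (H[2,2]=1):
  H  [+507.06625 -104.47664 +397.92214]
  H  [-227.67617 +439.78273 +241.44098]
  H  [-0.54818 -0.33854 +1.00000]
B = K⁻¹H; ‖b₁‖=1.028900, ‖b₂‖=1.028900; λ = 2/(‖b₁‖+‖b₂‖) = 0.971912, sign → tz>0 ⇒ λ=+0.971912
r₁ = λ·B[:,0] = (+0.82425,-0.19175,-0.53278); r₂ = λ·B[:,1] = (+0.00700,+0.94429,-0.32903)
r₃ = r₁×r₂ = (+0.56619,+0.26747,+0.77967); SVD([r₁ r₂ r₃]) → R = UVᵀ:
  R  [+0.82425 +0.00700 +0.56619]
  R  [-0.19175 +0.94429 +0.26747]
  R  [-0.53278 -0.32903 +0.77967]
t = (+0.08670, +0.03139, +0.97191) m
tr R = 2.548211; θ = arccos((tr R − 1)/2) = 0.685495 rad = 39.276°
axis k = ((R−Rᵀ)₃₂, (R−Rᵀ)₁₃, (R−Rᵀ)₂₁) / (2 sinθ) = (-0.471129, +0.867985, -0.156970)
rvec = θ·k = (-0.322957, +0.595000, -0.107602)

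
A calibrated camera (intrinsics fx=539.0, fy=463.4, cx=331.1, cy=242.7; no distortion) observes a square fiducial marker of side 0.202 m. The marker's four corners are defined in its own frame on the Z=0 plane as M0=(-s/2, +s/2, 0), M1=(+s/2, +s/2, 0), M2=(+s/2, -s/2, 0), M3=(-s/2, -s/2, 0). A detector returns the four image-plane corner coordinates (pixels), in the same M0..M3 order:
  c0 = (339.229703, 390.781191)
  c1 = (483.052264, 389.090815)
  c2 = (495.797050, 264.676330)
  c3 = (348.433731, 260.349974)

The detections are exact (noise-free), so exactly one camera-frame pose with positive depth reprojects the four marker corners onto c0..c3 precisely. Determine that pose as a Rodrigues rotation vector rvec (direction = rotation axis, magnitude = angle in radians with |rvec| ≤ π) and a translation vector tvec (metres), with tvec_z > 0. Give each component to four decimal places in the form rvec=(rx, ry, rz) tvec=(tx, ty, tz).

Intrinsics K: fx=539.0, fy=463.4, cx=331.1, cy=242.7
Marker side s = 0.202 m; corners in marker frame (Z=0):
  M0 = (-0.1010, +0.1010, 0)
  M1 = (+0.1010, +0.1010, 0)
  M2 = (+0.1010, -0.1010, 0)
  M3 = (-0.1010, -0.1010, 0)
Detected image corners:
  c0 = (339.229703, 390.781191) px
  c1 = (483.052264, 389.090815) px
  c2 = (495.797050, 264.676330) px
  c3 = (348.433731, 260.349974) px
Planar DLT: solve 8×8 A·h = b for H (H[2,2]=1):
  H  [+817.42993 +2.92124 +418.25995]
  H  [+82.10875 +675.44514 +327.12745]
  H  [+0.23233 +0.13791 +1.00000]
B = K⁻¹H; ‖b₁‖=1.394462, ‖b₂‖=1.394462; λ = 2/(‖b₁‖+‖b₂‖) = 0.717122, sign → tz>0 ⇒ λ=+0.717122
r₁ = λ·B[:,0] = (+0.98522,+0.03981,+0.16661); r₂ = λ·B[:,1] = (-0.05686,+0.99347,+0.09890)
r₃ = r₁×r₂ = (-0.16158,-0.10691,+0.98105); SVD([r₁ r₂ r₃]) → R = UVᵀ:
  R  [+0.98522 -0.05686 -0.16158]
  R  [+0.03981 +0.99347 -0.10691]
  R  [+0.16661 +0.09890 +0.98105]
t = (+0.11596, +0.13065, +0.71712) m
tr R = 2.959742; θ = arccos((tr R − 1)/2) = 0.200982 rad = 11.515°
axis k = ((R−Rᵀ)₃₂, (R−Rᵀ)₁₃, (R−Rᵀ)₂₁) / (2 sinθ) = (+0.515459, -0.821997, +0.242121)
rvec = θ·k = (+0.103598, -0.165206, +0.048662)

rvec=(0.1036, -0.1652, 0.0487) tvec=(0.1160, 0.1307, 0.7171)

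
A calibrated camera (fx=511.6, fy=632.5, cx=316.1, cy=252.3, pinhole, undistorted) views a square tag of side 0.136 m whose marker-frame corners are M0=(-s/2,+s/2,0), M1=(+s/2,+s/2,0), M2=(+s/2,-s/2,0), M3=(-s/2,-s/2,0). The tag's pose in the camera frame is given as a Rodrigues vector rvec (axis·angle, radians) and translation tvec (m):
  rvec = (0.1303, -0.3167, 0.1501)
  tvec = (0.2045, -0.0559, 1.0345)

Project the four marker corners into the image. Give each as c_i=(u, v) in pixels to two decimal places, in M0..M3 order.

c0=(380.95, 253.66) c1=(439.77, 263.81) c2=(452.51, 183.58) c3=(393.41, 169.82)

Intrinsics K: fx=511.6, fy=632.5, cx=316.1, cy=252.3
Marker side s = 0.136 m; corners in marker frame (Z=0):
  M0 = (-0.0680, +0.0680, 0)
  M1 = (+0.0680, +0.0680, 0)
  M2 = (+0.0680, -0.0680, 0)
  M3 = (-0.0680, -0.0680, 0)
rvec = (0.1303, -0.3167, 0.1501), |rvec| = θ = 0.37391 rad = 21.423°
Rodrigues: sinθ=0.36526, 1−cosθ=0.06909; R = I + sinθ·[k]× + (1−cosθ)·[k]×²:
    [+0.93930 -0.16702 -0.29971]
    [+0.12623 +0.98048 -0.15078]
    [+0.31904 +0.10379 +0.94204]
t = (0.2045, -0.0559, 1.0345) m
M0: Pc = R·M0+t = (+0.12927, +0.00219, +1.01986); u = 511.6·(+0.12927)/1.01986 + 316.1 = 380.9466, v = 632.5·(+0.00219)/1.01986 + 252.3 = 253.6572
M1: Pc = R·M1+t = (+0.25701, +0.01936, +1.06325); u = 511.6·(+0.25701)/1.06325 + 316.1 = 439.7666, v = 632.5·(+0.01936)/1.06325 + 252.3 = 263.8145
M2: Pc = R·M2+t = (+0.27973, -0.11399, +1.04914); u = 511.6·(+0.27973)/1.04914 + 316.1 = 452.5071, v = 632.5·(-0.11399)/1.04914 + 252.3 = 183.5790
M3: Pc = R·M3+t = (+0.15199, -0.13116, +1.00575); u = 511.6·(+0.15199)/1.00575 + 316.1 = 393.4113, v = 632.5·(-0.13116)/1.00575 + 252.3 = 169.8178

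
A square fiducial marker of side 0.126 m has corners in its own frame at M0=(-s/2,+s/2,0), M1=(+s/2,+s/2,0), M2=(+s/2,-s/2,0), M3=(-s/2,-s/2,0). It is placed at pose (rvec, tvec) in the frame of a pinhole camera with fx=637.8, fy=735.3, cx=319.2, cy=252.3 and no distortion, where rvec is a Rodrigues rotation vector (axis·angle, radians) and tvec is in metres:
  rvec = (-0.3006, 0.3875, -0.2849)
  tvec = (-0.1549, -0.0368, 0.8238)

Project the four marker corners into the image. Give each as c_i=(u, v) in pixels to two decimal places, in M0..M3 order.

c0=(166.23, 289.39) c1=(249.41, 252.64) c2=(232.25, 149.66) c3=(153.98, 189.47)

Intrinsics K: fx=637.8, fy=735.3, cx=319.2, cy=252.3
Marker side s = 0.126 m; corners in marker frame (Z=0):
  M0 = (-0.0630, +0.0630, 0)
  M1 = (+0.0630, +0.0630, 0)
  M2 = (+0.0630, -0.0630, 0)
  M3 = (-0.0630, -0.0630, 0)
rvec = (-0.3006, 0.3875, -0.2849), |rvec| = θ = 0.56717 rad = 32.497°
Rodrigues: sinθ=0.53725, 1−cosθ=0.15658; R = I + sinθ·[k]× + (1−cosθ)·[k]×²:
    [+0.88741 +0.21317 +0.40874]
    [-0.32657 +0.91651 +0.23101]
    [-0.32537 -0.33848 +0.88293]
t = (-0.1549, -0.0368, 0.8238) m
M0: Pc = R·M0+t = (-0.19738, +0.04151, +0.82297); u = 637.8·(-0.19738)/0.82297 + 319.2 = 166.2343, v = 735.3·(+0.04151)/0.82297 + 252.3 = 289.3912
M1: Pc = R·M1+t = (-0.08556, +0.00037, +0.78198); u = 637.8·(-0.08556)/0.78198 + 319.2 = 249.4122, v = 735.3·(+0.00037)/0.78198 + 252.3 = 252.6446
M2: Pc = R·M2+t = (-0.11242, -0.11511, +0.82463); u = 637.8·(-0.11242)/0.82463 + 319.2 = 232.2471, v = 735.3·(-0.11511)/0.82463 + 252.3 = 149.6556
M3: Pc = R·M3+t = (-0.22424, -0.07397, +0.86562); u = 637.8·(-0.22424)/0.86562 + 319.2 = 153.9802, v = 735.3·(-0.07397)/0.86562 + 252.3 = 189.4694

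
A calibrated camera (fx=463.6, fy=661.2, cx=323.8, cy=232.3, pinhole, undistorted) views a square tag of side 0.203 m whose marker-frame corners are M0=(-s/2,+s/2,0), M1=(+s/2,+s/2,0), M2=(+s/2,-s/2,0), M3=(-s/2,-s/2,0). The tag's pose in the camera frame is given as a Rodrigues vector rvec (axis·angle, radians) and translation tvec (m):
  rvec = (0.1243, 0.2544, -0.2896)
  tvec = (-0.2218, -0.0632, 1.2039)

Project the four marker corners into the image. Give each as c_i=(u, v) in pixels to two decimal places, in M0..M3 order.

Intrinsics K: fx=463.6, fy=661.2, cx=323.8, cy=232.3
Marker side s = 0.203 m; corners in marker frame (Z=0):
  M0 = (-0.1015, +0.1015, 0)
  M1 = (+0.1015, +0.1015, 0)
  M2 = (+0.1015, -0.1015, 0)
  M3 = (-0.1015, -0.1015, 0)
rvec = (0.1243, 0.2544, -0.2896), |rvec| = θ = 0.40502 rad = 23.206°
Rodrigues: sinθ=0.39403, 1−cosθ=0.08090; R = I + sinθ·[k]× + (1−cosθ)·[k]×²:
    [+0.92672 +0.29734 +0.22975]
    [-0.26615 +0.95102 -0.15727]
    [-0.26526 +0.08459 +0.96046]
t = (-0.2218, -0.0632, 1.2039) m
M0: Pc = R·M0+t = (-0.28568, +0.06034, +1.23941); u = 463.6·(-0.28568)/1.23941 + 323.8 = 216.9412, v = 661.2·(+0.06034)/1.23941 + 232.3 = 264.4915
M1: Pc = R·M1+t = (-0.09756, +0.00631, +1.18556); u = 463.6·(-0.09756)/1.18556 + 323.8 = 285.6511, v = 661.2·(+0.00631)/1.18556 + 232.3 = 235.8212
M2: Pc = R·M2+t = (-0.15792, -0.18674, +1.16839); u = 463.6·(-0.15792)/1.16839 + 323.8 = 261.1402, v = 661.2·(-0.18674)/1.16839 + 232.3 = 126.6212
M3: Pc = R·M3+t = (-0.34604, -0.13271, +1.22224); u = 463.6·(-0.34604)/1.22224 + 323.8 = 192.5447, v = 661.2·(-0.13271)/1.22224 + 232.3 = 160.5051

c0=(216.94, 264.49) c1=(285.65, 235.82) c2=(261.14, 126.62) c3=(192.54, 160.51)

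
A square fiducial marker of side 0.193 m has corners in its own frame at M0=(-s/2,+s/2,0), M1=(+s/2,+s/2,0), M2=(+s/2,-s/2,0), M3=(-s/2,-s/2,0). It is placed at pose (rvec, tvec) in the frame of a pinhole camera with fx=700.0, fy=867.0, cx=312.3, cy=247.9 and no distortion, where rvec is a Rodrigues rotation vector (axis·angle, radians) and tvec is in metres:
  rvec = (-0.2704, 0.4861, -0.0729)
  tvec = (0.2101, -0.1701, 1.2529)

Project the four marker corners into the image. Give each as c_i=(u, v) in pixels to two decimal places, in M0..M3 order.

c0=(381.44, 203.91) c1=(487.30, 181.84) c2=(479.26, 54.43) c3=(378.16, 84.01)

Intrinsics K: fx=700.0, fy=867.0, cx=312.3, cy=247.9
Marker side s = 0.193 m; corners in marker frame (Z=0):
  M0 = (-0.0965, +0.0965, 0)
  M1 = (+0.0965, +0.0965, 0)
  M2 = (+0.0965, -0.0965, 0)
  M3 = (-0.0965, -0.0965, 0)
rvec = (-0.2704, 0.4861, -0.0729), |rvec| = θ = 0.56100 rad = 32.143°
Rodrigues: sinθ=0.53204, 1−cosθ=0.15328; R = I + sinθ·[k]× + (1−cosθ)·[k]×²:
    [+0.88233 +0.00512 +0.47060]
    [-0.13315 +0.96180 +0.23918]
    [-0.45140 -0.27370 +0.84931]
t = (0.2101, -0.1701, 1.2529) m
M0: Pc = R·M0+t = (+0.12545, -0.06444, +1.27005); u = 700.0·(+0.12545)/1.27005 + 312.3 = 381.4426, v = 867.0·(-0.06444)/1.27005 + 247.9 = 203.9120
M1: Pc = R·M1+t = (+0.29574, -0.09014, +1.18293); u = 700.0·(+0.29574)/1.18293 + 312.3 = 487.3042, v = 867.0·(-0.09014)/1.18293 + 247.9 = 181.8375
M2: Pc = R·M2+t = (+0.29475, -0.27576, +1.23575); u = 700.0·(+0.29475)/1.23575 + 312.3 = 479.2636, v = 867.0·(-0.27576)/1.23575 + 247.9 = 54.4254
M3: Pc = R·M3+t = (+0.12446, -0.25006, +1.32287); u = 700.0·(+0.12446)/1.32287 + 312.3 = 378.1587, v = 867.0·(-0.25006)/1.32287 + 247.9 = 84.0094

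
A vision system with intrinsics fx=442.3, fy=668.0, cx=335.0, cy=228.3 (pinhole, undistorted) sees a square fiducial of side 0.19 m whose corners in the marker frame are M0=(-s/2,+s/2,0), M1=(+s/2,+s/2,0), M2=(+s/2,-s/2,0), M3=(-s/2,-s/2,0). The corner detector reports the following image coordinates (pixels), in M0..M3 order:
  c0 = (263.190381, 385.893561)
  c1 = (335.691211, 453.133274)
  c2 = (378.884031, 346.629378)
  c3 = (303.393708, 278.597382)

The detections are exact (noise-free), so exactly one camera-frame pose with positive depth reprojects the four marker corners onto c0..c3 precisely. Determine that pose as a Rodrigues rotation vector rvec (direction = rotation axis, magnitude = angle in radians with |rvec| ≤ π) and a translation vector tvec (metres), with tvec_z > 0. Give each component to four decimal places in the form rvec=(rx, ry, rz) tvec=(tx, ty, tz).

Intrinsics K: fx=442.3, fy=668.0, cx=335.0, cy=228.3
Marker side s = 0.19 m; corners in marker frame (Z=0):
  M0 = (-0.0950, +0.0950, 0)
  M1 = (+0.0950, +0.0950, 0)
  M2 = (+0.0950, -0.0950, 0)
  M3 = (-0.0950, -0.0950, 0)
Detected image corners:
  c0 = (263.190381, 385.893561) px
  c1 = (335.691211, 453.133274) px
  c2 = (378.884031, 346.629378) px
  c3 = (303.393708, 278.597382) px
Planar DLT: solve 8×8 A·h = b for H (H[2,2]=1):
  H  [+366.76623 -164.01572 +319.69976]
  H  [+330.16562 +625.95761 +366.71537]
  H  [-0.07042 +0.17295 +1.00000]
B = K⁻¹H; ‖b₁‖=1.025932, ‖b₂‖=1.025932; λ = 2/(‖b₁‖+‖b₂‖) = 0.974723, sign → tz>0 ⇒ λ=+0.974723
r₁ = λ·B[:,0] = (+0.86025,+0.50523,-0.06864); r₂ = λ·B[:,1] = (-0.48914,+0.85576,+0.16858)
r₃ = r₁×r₂ = (+0.14391,-0.11145,+0.98329); SVD([r₁ r₂ r₃]) → R = UVᵀ:
  R  [+0.86025 -0.48914 +0.14391]
  R  [+0.50523 +0.85576 -0.11145]
  R  [-0.06864 +0.16858 +0.98329]
t = (-0.03372, +0.20197, +0.97472) m
tr R = 2.699309; θ = arccos((tr R − 1)/2) = 0.555467 rad = 31.826°
axis k = ((R−Rᵀ)₃₂, (R−Rᵀ)₁₃, (R−Rᵀ)₂₁) / (2 sinθ) = (+0.265512, +0.201532, +0.942809)
rvec = θ·k = (+0.147483, +0.111944, +0.523699)

rvec=(0.1475, 0.1119, 0.5237) tvec=(-0.0337, 0.2020, 0.9747)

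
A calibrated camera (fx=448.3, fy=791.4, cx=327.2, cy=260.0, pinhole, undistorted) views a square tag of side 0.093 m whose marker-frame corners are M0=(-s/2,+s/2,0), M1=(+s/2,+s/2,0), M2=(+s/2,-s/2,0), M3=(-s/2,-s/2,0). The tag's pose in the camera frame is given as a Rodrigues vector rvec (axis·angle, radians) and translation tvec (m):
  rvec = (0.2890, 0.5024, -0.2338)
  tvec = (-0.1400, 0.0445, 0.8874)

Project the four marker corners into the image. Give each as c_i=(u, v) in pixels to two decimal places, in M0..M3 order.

c0=(246.30, 341.48) c1=(282.59, 333.33) c2=(267.44, 254.62) c3=(231.14, 267.05)

Intrinsics K: fx=448.3, fy=791.4, cx=327.2, cy=260.0
Marker side s = 0.093 m; corners in marker frame (Z=0):
  M0 = (-0.0465, +0.0465, 0)
  M1 = (+0.0465, +0.0465, 0)
  M2 = (+0.0465, -0.0465, 0)
  M3 = (-0.0465, -0.0465, 0)
rvec = (0.2890, 0.5024, -0.2338), |rvec| = θ = 0.62497 rad = 35.808°
Rodrigues: sinθ=0.58507, 1−cosθ=0.18902; R = I + sinθ·[k]× + (1−cosθ)·[k]×²:
    [+0.85140 +0.28914 +0.43763]
    [-0.14861 +0.93313 -0.32739]
    [-0.50303 +0.21371 +0.83743]
t = (-0.1400, 0.0445, 0.8874) m
M0: Pc = R·M0+t = (-0.16615, +0.09480, +0.92073); u = 448.3·(-0.16615)/0.92073 + 327.2 = 246.3044, v = 791.4·(+0.09480)/0.92073 + 260.0 = 341.4848
M1: Pc = R·M1+t = (-0.08697, +0.08098, +0.87395); u = 448.3·(-0.08697)/0.87395 + 327.2 = 282.5904, v = 791.4·(+0.08098)/0.87395 + 260.0 = 333.3313
M2: Pc = R·M2+t = (-0.11385, -0.00580, +0.85407); u = 448.3·(-0.11385)/0.85407 + 327.2 = 267.4379, v = 791.4·(-0.00580)/0.85407 + 260.0 = 254.6248
M3: Pc = R·M3+t = (-0.19303, +0.00802, +0.90085); u = 448.3·(-0.19303)/0.90085 + 327.2 = 231.1382, v = 791.4·(+0.00802)/0.90085 + 260.0 = 267.0455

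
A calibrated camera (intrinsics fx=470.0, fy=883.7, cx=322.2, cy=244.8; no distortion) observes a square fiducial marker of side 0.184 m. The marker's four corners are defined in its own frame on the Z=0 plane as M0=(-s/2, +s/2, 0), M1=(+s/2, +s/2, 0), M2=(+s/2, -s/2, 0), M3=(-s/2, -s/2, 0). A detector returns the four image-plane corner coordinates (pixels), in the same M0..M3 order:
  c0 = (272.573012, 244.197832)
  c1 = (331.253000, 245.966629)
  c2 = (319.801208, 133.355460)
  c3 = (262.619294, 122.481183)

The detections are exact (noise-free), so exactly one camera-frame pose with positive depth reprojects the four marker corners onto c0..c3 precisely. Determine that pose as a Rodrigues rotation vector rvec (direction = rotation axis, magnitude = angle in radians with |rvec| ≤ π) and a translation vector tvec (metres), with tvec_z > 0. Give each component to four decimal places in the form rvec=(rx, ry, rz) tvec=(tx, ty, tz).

rvec=(-0.3335, -0.5884, -0.0871) tvec=(-0.0672, -0.0863, 1.2845)

Intrinsics K: fx=470.0, fy=883.7, cx=322.2, cy=244.8
Marker side s = 0.184 m; corners in marker frame (Z=0):
  M0 = (-0.0920, +0.0920, 0)
  M1 = (+0.0920, +0.0920, 0)
  M2 = (+0.0920, -0.0920, 0)
  M3 = (-0.0920, -0.0920, 0)
Detected image corners:
  c0 = (272.573012, 244.197832) px
  c1 = (331.253000, 245.966629) px
  c2 = (319.801208, 133.355460) px
  c3 = (262.619294, 122.481183) px
Planar DLT: solve 8×8 A·h = b for H (H[2,2]=1):
  H  [+443.55022 -7.14357 +297.61021]
  H  [+115.85208 +594.59722 +185.43669]
  H  [+0.43428 -0.22077 +1.00000]
B = K⁻¹H; ‖b₁‖=0.778490, ‖b₂‖=0.778490; λ = 2/(‖b₁‖+‖b₂‖) = 1.284539, sign → tz>0 ⇒ λ=+1.284539
r₁ = λ·B[:,0] = (+0.82983,+0.01387,+0.55785); r₂ = λ·B[:,1] = (+0.17489,+0.94286,-0.28359)
r₃ = r₁×r₂ = (-0.52991,+0.33290,+0.77999); SVD([r₁ r₂ r₃]) → R = UVᵀ:
  R  [+0.82983 +0.17489 -0.52991]
  R  [+0.01387 +0.94286 +0.33290]
  R  [+0.55785 -0.28359 +0.77999]
t = (-0.06721, -0.08629, +1.28454) m
tr R = 2.552674; θ = arccos((tr R − 1)/2) = 0.681963 rad = 39.074°
axis k = ((R−Rᵀ)₃₂, (R−Rᵀ)₁₃, (R−Rᵀ)₂₁) / (2 sinθ) = (-0.489030, -0.862864, -0.127730)
rvec = θ·k = (-0.333500, -0.588441, -0.087107)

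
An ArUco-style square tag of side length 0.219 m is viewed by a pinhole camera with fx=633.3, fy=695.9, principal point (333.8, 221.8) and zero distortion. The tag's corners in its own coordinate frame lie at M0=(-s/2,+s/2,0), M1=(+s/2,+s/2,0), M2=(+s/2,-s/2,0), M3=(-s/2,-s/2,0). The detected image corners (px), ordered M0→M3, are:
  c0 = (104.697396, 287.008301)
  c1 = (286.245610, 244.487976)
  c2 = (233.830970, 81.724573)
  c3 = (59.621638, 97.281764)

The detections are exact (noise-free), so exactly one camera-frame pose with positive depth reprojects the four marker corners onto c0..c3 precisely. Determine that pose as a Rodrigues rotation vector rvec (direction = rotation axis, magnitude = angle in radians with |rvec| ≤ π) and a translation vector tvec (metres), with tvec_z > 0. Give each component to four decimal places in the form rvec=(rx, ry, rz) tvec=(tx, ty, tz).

Intrinsics K: fx=633.3, fy=695.9, cx=333.8, cy=221.8
Marker side s = 0.219 m; corners in marker frame (Z=0):
  M0 = (-0.1095, +0.1095, 0)
  M1 = (+0.1095, +0.1095, 0)
  M2 = (+0.1095, -0.1095, 0)
  M3 = (-0.1095, -0.1095, 0)
Detected image corners:
  c0 = (104.697396, 287.008301) px
  c1 = (286.245610, 244.487976) px
  c2 = (233.830970, 81.724573) px
  c3 = (59.621638, 97.281764) px
Planar DLT: solve 8×8 A·h = b for H (H[2,2]=1):
  H  [+920.84450 +161.57253 +176.34915]
  H  [-16.69935 +735.91423 +173.10346]
  H  [+0.63869 -0.36342 +1.00000]
B = K⁻¹H; ‖b₁‖=1.307017, ‖b₂‖=1.307017; λ = 2/(‖b₁‖+‖b₂‖) = 0.765101, sign → tz>0 ⇒ λ=+0.765101
r₁ = λ·B[:,0] = (+0.85492,-0.17411,+0.48866); r₂ = λ·B[:,1] = (+0.34175,+0.89772,-0.27805)
r₃ = r₁×r₂ = (-0.39027,+0.40471,+0.82698); SVD([r₁ r₂ r₃]) → R = UVᵀ:
  R  [+0.85492 +0.34175 -0.39027]
  R  [-0.17411 +0.89772 +0.40471]
  R  [+0.48866 -0.27805 +0.82698]
t = (-0.19022, -0.05354, +0.76510) m
tr R = 2.579619; θ = arccos((tr R − 1)/2) = 0.660298 rad = 37.832°
axis k = ((R−Rᵀ)₃₂, (R−Rᵀ)₁₃, (R−Rᵀ)₂₁) / (2 sinθ) = (-0.556584, -0.716500, -0.420527)
rvec = θ·k = (-0.367511, -0.473103, -0.277673)

rvec=(-0.3675, -0.4731, -0.2777) tvec=(-0.1902, -0.0535, 0.7651)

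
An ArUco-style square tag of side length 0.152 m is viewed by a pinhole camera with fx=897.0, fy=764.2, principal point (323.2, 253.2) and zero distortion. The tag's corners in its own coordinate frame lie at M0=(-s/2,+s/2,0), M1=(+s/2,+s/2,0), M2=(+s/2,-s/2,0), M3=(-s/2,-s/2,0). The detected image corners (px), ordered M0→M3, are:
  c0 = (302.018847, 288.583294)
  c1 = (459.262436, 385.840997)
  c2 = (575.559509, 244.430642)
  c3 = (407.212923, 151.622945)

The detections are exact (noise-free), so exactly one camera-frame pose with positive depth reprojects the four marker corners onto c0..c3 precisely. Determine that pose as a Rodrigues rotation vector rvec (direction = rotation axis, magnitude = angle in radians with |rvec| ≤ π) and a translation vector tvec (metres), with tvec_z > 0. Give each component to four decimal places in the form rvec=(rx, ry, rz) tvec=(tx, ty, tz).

Intrinsics K: fx=897.0, fy=764.2, cx=323.2, cy=253.2
Marker side s = 0.152 m; corners in marker frame (Z=0):
  M0 = (-0.0760, +0.0760, 0)
  M1 = (+0.0760, +0.0760, 0)
  M2 = (+0.0760, -0.0760, 0)
  M3 = (-0.0760, -0.0760, 0)
Detected image corners:
  c0 = (302.018847, 288.583294) px
  c1 = (459.262436, 385.840997) px
  c2 = (575.559509, 244.430642) px
  c3 = (407.212923, 151.622945) px
Planar DLT: solve 8×8 A·h = b for H (H[2,2]=1):
  H  [+916.60507 -636.62198 +432.95258]
  H  [+531.02472 +971.14785 +267.44906]
  H  [-0.35282 +0.20868 +1.00000]
B = K⁻¹H; ‖b₁‖=1.450389, ‖b₂‖=1.450389; λ = 2/(‖b₁‖+‖b₂‖) = 0.689470, sign → tz>0 ⇒ λ=+0.689470
r₁ = λ·B[:,0] = (+0.79219,+0.55970,-0.24326); r₂ = λ·B[:,1] = (-0.54117,+0.82851,+0.14388)
r₃ = r₁×r₂ = (+0.28207,+0.01767,+0.95923); SVD([r₁ r₂ r₃]) → R = UVᵀ:
  R  [+0.79219 -0.54117 +0.28207]
  R  [+0.55970 +0.82851 +0.01767]
  R  [-0.24326 +0.14388 +0.95923]
t = (+0.08436, +0.01286, +0.68947) m
tr R = 2.579929; θ = arccos((tr R − 1)/2) = 0.660045 rad = 37.818°
axis k = ((R−Rᵀ)₃₂, (R−Rᵀ)₁₃, (R−Rᵀ)₂₁) / (2 sinθ) = (+0.102921, +0.428389, +0.897714)
rvec = θ·k = (+0.067933, +0.282756, +0.592531)

rvec=(0.0679, 0.2828, 0.5925) tvec=(0.0844, 0.0129, 0.6895)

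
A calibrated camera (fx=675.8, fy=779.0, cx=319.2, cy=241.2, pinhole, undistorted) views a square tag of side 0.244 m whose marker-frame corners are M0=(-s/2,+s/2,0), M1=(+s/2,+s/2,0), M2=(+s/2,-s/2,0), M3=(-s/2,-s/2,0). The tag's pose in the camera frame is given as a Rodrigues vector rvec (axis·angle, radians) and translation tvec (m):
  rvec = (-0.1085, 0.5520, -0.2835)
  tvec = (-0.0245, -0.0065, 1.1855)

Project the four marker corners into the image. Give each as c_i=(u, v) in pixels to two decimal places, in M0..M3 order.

c0=(266.81, 334.00) c1=(382.68, 293.61) c2=(346.31, 133.15) c3=(237.89, 187.65)

Intrinsics K: fx=675.8, fy=779.0, cx=319.2, cy=241.2
Marker side s = 0.244 m; corners in marker frame (Z=0):
  M0 = (-0.1220, +0.1220, 0)
  M1 = (+0.1220, +0.1220, 0)
  M2 = (+0.1220, -0.1220, 0)
  M3 = (-0.1220, -0.1220, 0)
rvec = (-0.1085, 0.5520, -0.2835), |rvec| = θ = 0.62996 rad = 36.094°
Rodrigues: sinθ=0.58911, 1−cosθ=0.19195; R = I + sinθ·[k]× + (1−cosθ)·[k]×²:
    [+0.81375 +0.23615 +0.53109]
    [-0.29409 +0.95543 +0.02577]
    [-0.50133 -0.17716 +0.84693]
t = (-0.0245, -0.0065, 1.1855) m
M0: Pc = R·M0+t = (-0.09497, +0.14594, +1.22505); u = 675.8·(-0.09497)/1.22505 + 319.2 = 266.8114, v = 779.0·(+0.14594)/1.22505 + 241.2 = 334.0029
M1: Pc = R·M1+t = (+0.10359, +0.07418, +1.10272); u = 675.8·(+0.10359)/1.10272 + 319.2 = 382.6829, v = 779.0·(+0.07418)/1.10272 + 241.2 = 293.6060
M2: Pc = R·M2+t = (+0.04597, -0.15894, +1.14595); u = 675.8·(+0.04597)/1.14595 + 319.2 = 346.3079, v = 779.0·(-0.15894)/1.14595 + 241.2 = 133.1542
M3: Pc = R·M3+t = (-0.15259, -0.08718, +1.26828); u = 675.8·(-0.15259)/1.26828 + 319.2 = 237.8940, v = 779.0·(-0.08718)/1.26828 + 241.2 = 187.6498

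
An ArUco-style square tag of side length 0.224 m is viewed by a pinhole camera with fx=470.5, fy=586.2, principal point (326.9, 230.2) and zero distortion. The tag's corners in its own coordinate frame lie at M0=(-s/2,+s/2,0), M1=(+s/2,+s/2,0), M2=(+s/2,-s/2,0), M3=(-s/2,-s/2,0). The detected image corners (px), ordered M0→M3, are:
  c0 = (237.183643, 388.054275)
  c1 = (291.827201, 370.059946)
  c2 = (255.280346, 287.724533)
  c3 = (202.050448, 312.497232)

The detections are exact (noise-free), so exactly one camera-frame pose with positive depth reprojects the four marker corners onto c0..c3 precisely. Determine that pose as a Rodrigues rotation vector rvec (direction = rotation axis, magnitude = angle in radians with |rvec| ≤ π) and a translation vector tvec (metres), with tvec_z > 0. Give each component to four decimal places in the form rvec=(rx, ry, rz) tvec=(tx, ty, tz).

rvec=(0.2827, 0.4765, -0.4194) tvec=(-0.2432, 0.2654, 1.4103)

Intrinsics K: fx=470.5, fy=586.2, cx=326.9, cy=230.2
Marker side s = 0.224 m; corners in marker frame (Z=0):
  M0 = (-0.1120, +0.1120, 0)
  M1 = (+0.1120, +0.1120, 0)
  M2 = (+0.1120, -0.1120, 0)
  M3 = (-0.1120, -0.1120, 0)
Detected image corners:
  c0 = (237.183643, 388.054275) px
  c1 = (291.827201, 370.059946) px
  c2 = (255.280346, 287.724533) px
  c3 = (202.050448, 312.497232) px
Planar DLT: solve 8×8 A·h = b for H (H[2,2]=1):
  H  [+154.10633 +188.65008 +245.75732]
  H  [-214.69577 +391.46888 +340.52104]
  H  [-0.35170 +0.11669 +1.00000]
B = K⁻¹H; ‖b₁‖=0.709086, ‖b₂‖=0.709087; λ = 2/(‖b₁‖+‖b₂‖) = 1.410265, sign → tz>0 ⇒ λ=+1.410265
r₁ = λ·B[:,0] = (+0.80652,-0.32174,-0.49599); r₂ = λ·B[:,1] = (+0.45112,+0.87716,+0.16457)
r₃ = r₁×r₂ = (+0.38212,-0.35647,+0.85259); SVD([r₁ r₂ r₃]) → R = UVᵀ:
  R  [+0.80652 +0.45112 +0.38212]
  R  [-0.32174 +0.87716 -0.35647]
  R  [-0.49599 +0.16457 +0.85259]
t = (-0.24322, +0.26541, +1.41027) m
tr R = 2.536278; θ = arccos((tr R − 1)/2) = 0.694867 rad = 39.813°
axis k = ((R−Rᵀ)₃₂, (R−Rᵀ)₁₃, (R−Rᵀ)₂₁) / (2 sinθ) = (+0.406882, +0.685716, -0.603523)
rvec = θ·k = (+0.282729, +0.476481, -0.419369)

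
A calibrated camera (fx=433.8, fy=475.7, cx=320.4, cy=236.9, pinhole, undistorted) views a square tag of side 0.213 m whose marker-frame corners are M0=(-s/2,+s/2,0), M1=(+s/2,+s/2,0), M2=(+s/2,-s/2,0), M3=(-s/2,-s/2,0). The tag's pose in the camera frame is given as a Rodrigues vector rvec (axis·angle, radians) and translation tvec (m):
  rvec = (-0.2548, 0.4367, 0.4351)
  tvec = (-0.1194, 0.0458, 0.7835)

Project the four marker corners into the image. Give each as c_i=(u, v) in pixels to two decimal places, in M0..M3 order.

Intrinsics K: fx=433.8, fy=475.7, cx=320.4, cy=236.9
Marker side s = 0.213 m; corners in marker frame (Z=0):
  M0 = (-0.1065, +0.1065, 0)
  M1 = (+0.1065, +0.1065, 0)
  M2 = (+0.1065, -0.1065, 0)
  M3 = (-0.1065, -0.1065, 0)
rvec = (-0.2548, 0.4367, 0.4351), |rvec| = θ = 0.66704 rad = 38.219°
Rodrigues: sinθ=0.61866, 1−cosθ=0.21434; R = I + sinθ·[k]× + (1−cosθ)·[k]×²:
    [+0.81693 -0.45715 +0.35162]
    [+0.34994 +0.87753 +0.32785]
    [-0.45844 -0.14479 +0.87685]
t = (-0.1194, 0.0458, 0.7835) m
M0: Pc = R·M0+t = (-0.25509, +0.10199, +0.81690); u = 433.8·(-0.25509)/0.81690 + 320.4 = 184.9399, v = 475.7·(+0.10199)/0.81690 + 236.9 = 296.2896
M1: Pc = R·M1+t = (-0.08108, +0.17653, +0.71926); u = 433.8·(-0.08108)/0.71926 + 320.4 = 271.4970, v = 475.7·(+0.17653)/0.71926 + 236.9 = 353.6498
M2: Pc = R·M2+t = (+0.01629, -0.01039, +0.75010); u = 433.8·(+0.01629)/0.75010 + 320.4 = 329.8206, v = 475.7·(-0.01039)/0.75010 + 236.9 = 230.3122
M3: Pc = R·M3+t = (-0.15772, -0.08493, +0.84774); u = 433.8·(-0.15772)/0.84774 + 320.4 = 239.6944, v = 475.7·(-0.08493)/0.84774 + 236.9 = 189.2453

c0=(184.94, 296.29) c1=(271.50, 353.65) c2=(329.82, 230.31) c3=(239.69, 189.25)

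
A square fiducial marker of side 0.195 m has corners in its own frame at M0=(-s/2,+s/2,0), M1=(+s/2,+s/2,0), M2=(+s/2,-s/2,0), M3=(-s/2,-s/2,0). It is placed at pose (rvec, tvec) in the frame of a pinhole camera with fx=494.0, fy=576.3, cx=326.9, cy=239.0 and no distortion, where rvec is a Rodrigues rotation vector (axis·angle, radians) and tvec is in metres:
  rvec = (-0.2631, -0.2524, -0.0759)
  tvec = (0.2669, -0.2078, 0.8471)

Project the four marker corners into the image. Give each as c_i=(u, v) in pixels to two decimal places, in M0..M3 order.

Intrinsics K: fx=494.0, fy=576.3, cx=326.9, cy=239.0
Marker side s = 0.195 m; corners in marker frame (Z=0):
  M0 = (-0.0975, +0.0975, 0)
  M1 = (+0.0975, +0.0975, 0)
  M2 = (+0.0975, -0.0975, 0)
  M3 = (-0.0975, -0.0975, 0)
rvec = (-0.2631, -0.2524, -0.0759), |rvec| = θ = 0.37241 rad = 21.337°
Rodrigues: sinθ=0.36386, 1−cosθ=0.06855; R = I + sinθ·[k]× + (1−cosθ)·[k]×²:
    [+0.96567 +0.10698 -0.23674]
    [-0.04134 +0.96294 +0.26653]
    [+0.25648 -0.24759 +0.93430]
t = (0.2669, -0.2078, 0.8471) m
M0: Pc = R·M0+t = (+0.18318, -0.10988, +0.79795); u = 494.0·(+0.18318)/0.79795 + 326.9 = 440.3025, v = 576.3·(-0.10988)/0.79795 + 239.0 = 159.6400
M1: Pc = R·M1+t = (+0.37148, -0.11794, +0.84797); u = 494.0·(+0.37148)/0.84797 + 326.9 = 543.3150, v = 576.3·(-0.11794)/0.84797 + 239.0 = 158.8424
M2: Pc = R·M2+t = (+0.35062, -0.30572, +0.89625); u = 494.0·(+0.35062)/0.89625 + 326.9 = 520.1585, v = 576.3·(-0.30572)/0.89625 + 239.0 = 42.4194
M3: Pc = R·M3+t = (+0.16232, -0.29766, +0.84623); u = 494.0·(+0.16232)/0.84623 + 326.9 = 421.6547, v = 576.3·(-0.29766)/0.84623 + 239.0 = 36.2908

c0=(440.30, 159.64) c1=(543.31, 158.84) c2=(520.16, 42.42) c3=(421.65, 36.29)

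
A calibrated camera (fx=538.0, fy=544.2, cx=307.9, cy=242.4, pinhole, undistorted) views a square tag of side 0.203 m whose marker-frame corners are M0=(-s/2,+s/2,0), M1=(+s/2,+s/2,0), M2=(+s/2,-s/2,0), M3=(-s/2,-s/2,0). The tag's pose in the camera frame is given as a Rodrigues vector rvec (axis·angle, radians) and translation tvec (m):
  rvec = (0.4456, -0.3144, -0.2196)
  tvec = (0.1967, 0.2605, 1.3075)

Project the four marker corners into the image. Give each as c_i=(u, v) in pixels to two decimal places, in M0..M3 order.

c0=(355.12, 397.17) c1=(426.93, 369.45) c2=(423.65, 302.98) c3=(346.34, 330.05)

Intrinsics K: fx=538.0, fy=544.2, cx=307.9, cy=242.4
Marker side s = 0.203 m; corners in marker frame (Z=0):
  M0 = (-0.1015, +0.1015, 0)
  M1 = (+0.1015, +0.1015, 0)
  M2 = (+0.1015, -0.1015, 0)
  M3 = (-0.1015, -0.1015, 0)
rvec = (0.4456, -0.3144, -0.2196), |rvec| = θ = 0.58790 rad = 33.684°
Rodrigues: sinθ=0.55462, 1−cosθ=0.16789; R = I + sinθ·[k]× + (1−cosθ)·[k]×²:
    [+0.92856 +0.13911 -0.34413]
    [-0.27522 +0.88012 -0.38683]
    [+0.24907 +0.45391 +0.85553]
t = (0.1967, 0.2605, 1.3075) m
M0: Pc = R·M0+t = (+0.11657, +0.37777, +1.32829); u = 538.0·(+0.11657)/1.32829 + 307.9 = 355.1151, v = 544.2·(+0.37777)/1.32829 + 242.4 = 397.1709
M1: Pc = R·M1+t = (+0.30507, +0.32190, +1.37885); u = 538.0·(+0.30507)/1.37885 + 307.9 = 426.9316, v = 544.2·(+0.32190)/1.37885 + 242.4 = 369.4453
M2: Pc = R·M2+t = (+0.27683, +0.14323, +1.28671); u = 538.0·(+0.27683)/1.28671 + 307.9 = 423.6479, v = 544.2·(+0.14323)/1.28671 + 242.4 = 302.9788
M3: Pc = R·M3+t = (+0.08833, +0.19910, +1.23615); u = 538.0·(+0.08833)/1.23615 + 307.9 = 346.3439, v = 544.2·(+0.19910)/1.23615 + 242.4 = 330.0526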